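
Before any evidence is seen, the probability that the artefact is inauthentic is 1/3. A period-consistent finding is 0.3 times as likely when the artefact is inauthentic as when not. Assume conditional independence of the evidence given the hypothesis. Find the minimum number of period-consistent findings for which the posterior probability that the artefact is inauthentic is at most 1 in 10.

Prior odds: (1/3) ÷ (2/3) = 0.5.
Likelihood ratio per period-consistent finding = 0.3.
Target odds: 0.1 ÷ 0.9 = 1/9.
Require 0.3ⁿ ≤ 1/9 ÷ 0.5 = 2/9.
0.3¹ = 0.3 is still above 2/9 but 0.3² = 0.09 is at or below it, so n = 2.

2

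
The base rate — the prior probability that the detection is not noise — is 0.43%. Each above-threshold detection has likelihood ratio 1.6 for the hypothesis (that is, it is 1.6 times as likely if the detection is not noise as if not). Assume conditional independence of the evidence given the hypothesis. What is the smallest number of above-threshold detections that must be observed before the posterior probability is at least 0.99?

Prior odds = 0.0043/0.9957 = 43/9957.
Likelihood ratio per above-threshold detection = 1.6.
Target odds: 0.99 ÷ 0.01 = 99.
Need (43/9957) × 1.6ⁿ ≥ 99, i.e. 1.6ⁿ ≥ 985743/43.
1.6²¹ ≈19342.8 falls short of 985743/43 but 1.6²² ≈30948.5 reaches it, so n = 22.

22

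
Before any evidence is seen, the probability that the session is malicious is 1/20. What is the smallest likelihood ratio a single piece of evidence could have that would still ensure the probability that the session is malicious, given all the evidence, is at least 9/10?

171

Prior odds = 0.05/0.95 = 1/19.
Target odds = 0.9/0.1 = 9.
Required Bayes factor = 9 ÷ (1/19) = 171.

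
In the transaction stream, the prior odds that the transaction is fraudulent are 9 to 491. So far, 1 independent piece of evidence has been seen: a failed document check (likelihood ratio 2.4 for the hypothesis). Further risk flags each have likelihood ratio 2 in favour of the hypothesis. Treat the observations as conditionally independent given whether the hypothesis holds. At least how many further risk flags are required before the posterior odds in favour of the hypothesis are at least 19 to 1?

9

Prior odds = 9/491.
Bayes factor of the evidence already in hand = 2.4.
Odds after that evidence = (9/491) × 2.4 = 108/2455.
Target odds = 19.
Need 2ⁿ ≥ 19 ÷ (108/2455) = 46645/108.
2⁸ = 256 falls short of 46645/108 but 2⁹ = 512 reaches it, so n = 9.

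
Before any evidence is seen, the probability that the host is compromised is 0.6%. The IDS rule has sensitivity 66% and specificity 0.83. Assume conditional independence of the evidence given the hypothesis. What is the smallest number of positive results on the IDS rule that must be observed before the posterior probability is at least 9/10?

6

Prior odds = 0.006/0.994 = 3/497.
False-positive rate = 1 − 0.83 = 0.17; likelihood ratio of a positive = 0.66/0.17 = 66/17.
Target odds: 0.9 ÷ 0.1 = 9.
Require (66/17)ⁿ ≥ 9 ÷ (3/497) = 1491.
(66/17)⁵ ≈882.013 falls short of 1491 but (66/17)⁶ ≈3424.29 reaches it, so n = 6.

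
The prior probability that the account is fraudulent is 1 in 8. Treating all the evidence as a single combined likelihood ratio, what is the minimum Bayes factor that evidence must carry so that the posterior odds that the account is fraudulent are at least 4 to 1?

Prior odds = 0.125/0.875 = 1/7.
Target odds = 4.
Required Bayes factor = 4 ÷ (1/7) = 28.

28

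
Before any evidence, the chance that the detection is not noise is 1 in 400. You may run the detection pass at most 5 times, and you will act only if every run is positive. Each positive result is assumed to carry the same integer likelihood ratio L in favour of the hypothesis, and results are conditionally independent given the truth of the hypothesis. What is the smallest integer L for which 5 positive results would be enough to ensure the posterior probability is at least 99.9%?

14

Prior odds = 0.0025/0.9975 = 1/399.
Target odds = 0.999/0.001 = 999.
Need L⁵ ≥ 999 ÷ (1/399) = 398601.
13⁵ = 371293 < 398601 ≤ 537824 = 14⁵, so L = 14.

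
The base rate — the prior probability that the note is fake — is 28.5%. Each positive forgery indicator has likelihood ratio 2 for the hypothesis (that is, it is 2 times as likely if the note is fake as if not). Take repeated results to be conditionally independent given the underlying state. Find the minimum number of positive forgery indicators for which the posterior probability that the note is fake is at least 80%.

Prior odds: 0.285 ÷ 0.715 = 57/143.
Likelihood ratio per positive forgery indicator = 2.
Target posterior odds = 0.8/0.2 = 4.
Require 2ⁿ ≥ 4 ÷ (57/143) = 572/57.
2³ = 8 falls short of 572/57 but 2⁴ = 16 reaches it, so n = 4.

4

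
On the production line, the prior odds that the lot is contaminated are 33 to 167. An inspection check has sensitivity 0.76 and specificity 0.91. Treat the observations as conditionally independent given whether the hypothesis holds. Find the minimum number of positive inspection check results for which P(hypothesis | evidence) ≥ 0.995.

Prior odds = 33/167.
False-positive rate = 1 − 0.91 = 0.09; likelihood ratio of a positive = 0.76/0.09 = 76/9.
Target odds: 0.995 ÷ 0.005 = 199.
Need (33/167) × (76/9)ⁿ ≥ 199, i.e. (76/9)ⁿ ≥ 33233/33.
(76/9)³ = 438976/729 falls short of 33233/33 but (76/9)⁴ = 33362176/6561 reaches it, so n = 4.

4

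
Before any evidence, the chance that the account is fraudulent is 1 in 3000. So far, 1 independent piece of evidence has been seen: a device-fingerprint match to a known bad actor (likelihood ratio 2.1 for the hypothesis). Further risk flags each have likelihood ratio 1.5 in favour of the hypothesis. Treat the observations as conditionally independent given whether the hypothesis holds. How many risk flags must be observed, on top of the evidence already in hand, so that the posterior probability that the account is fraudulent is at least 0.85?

Prior odds = (1/3000)/(2999/3000) = 1/2999.
Bayes factor of the evidence already in hand = 2.1.
Odds after that evidence = (1/2999) × 2.1 = 21/29990.
Target odds = 0.85/0.15 = 17/3.
Need 1.5ⁿ ≥ 17/3 ÷ (21/29990) = 509830/63.
1.5²² ≈7481.83 falls short of 509830/63 but 1.5²³ ≈11222.7 reaches it, so n = 23.

23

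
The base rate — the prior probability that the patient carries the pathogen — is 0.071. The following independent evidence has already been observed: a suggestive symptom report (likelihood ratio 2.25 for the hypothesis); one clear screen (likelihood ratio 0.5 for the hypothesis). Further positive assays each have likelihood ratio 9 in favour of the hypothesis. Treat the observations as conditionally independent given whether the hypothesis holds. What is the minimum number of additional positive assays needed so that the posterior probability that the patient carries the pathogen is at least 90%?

3

Prior odds = 0.071/0.929 = 71/929.
Combined Bayes factor of the evidence already in hand = 2.25 × 0.5 = 1.125.
Odds after that evidence = (71/929) × 1.125 = 639/7432.
Target odds = 0.9/0.1 = 9.
Need 9ⁿ ≥ 9 ÷ (639/7432) = 7432/71.
9² = 81 falls short of 7432/71 but 9³ = 729 reaches it, so n = 3.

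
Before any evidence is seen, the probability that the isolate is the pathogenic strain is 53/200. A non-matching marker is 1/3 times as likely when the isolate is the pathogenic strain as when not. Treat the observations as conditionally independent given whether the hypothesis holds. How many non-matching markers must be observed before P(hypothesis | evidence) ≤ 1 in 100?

Prior odds: 0.265 ÷ 0.735 = 53/147.
Likelihood ratio per non-matching marker = 1/3.
Target posterior odds = 0.01/0.99 = 1/99.
Require (1/3)ⁿ ≤ 1/99 ÷ (53/147) = 49/1749.
(1/3)³ = 1/27 is still above 49/1749 but (1/3)⁴ = 1/81 is at or below it, so n = 4.

4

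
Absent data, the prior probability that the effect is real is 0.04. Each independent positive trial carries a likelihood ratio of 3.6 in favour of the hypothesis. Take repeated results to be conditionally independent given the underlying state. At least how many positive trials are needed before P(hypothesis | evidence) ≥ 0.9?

Prior odds = 0.04/0.96 = 1/24.
Likelihood ratio per positive trial = 3.6.
Target posterior odds = 0.9/0.1 = 9.
Require 3.6ⁿ ≥ 9 ÷ (1/24) = 216.
3.6⁴ = 167.9616 falls short of 216 but 3.6⁵ = 604.66176 reaches it, so n = 5.

5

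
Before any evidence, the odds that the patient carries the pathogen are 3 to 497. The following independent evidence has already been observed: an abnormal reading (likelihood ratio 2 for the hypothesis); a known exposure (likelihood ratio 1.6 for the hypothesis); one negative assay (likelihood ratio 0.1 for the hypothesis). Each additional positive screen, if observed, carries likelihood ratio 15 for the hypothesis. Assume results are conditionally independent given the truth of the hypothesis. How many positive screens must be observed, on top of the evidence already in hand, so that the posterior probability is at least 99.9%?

5

Prior odds = 3/497.
Combined Bayes factor of the evidence already in hand = 2 × 1.6 × 0.1 = 0.32.
Odds after that evidence = (3/497) × 0.32 = 24/12425.
Target odds = 0.999/0.001 = 999.
Need 15ⁿ ≥ 999 ÷ (24/12425) = 517190.625.
15⁴ = 50625 falls short of 517190.625 but 15⁵ = 759375 reaches it, so n = 5.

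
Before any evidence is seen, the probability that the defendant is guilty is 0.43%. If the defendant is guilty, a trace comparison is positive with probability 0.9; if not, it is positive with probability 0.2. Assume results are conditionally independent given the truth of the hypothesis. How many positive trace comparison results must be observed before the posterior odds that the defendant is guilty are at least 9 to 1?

Prior odds = 0.0043/0.9957 = 43/9957.
Likelihood ratio of a positive = 0.9/0.2 = 4.5.
Target odds = 9.
Require 4.5ⁿ ≥ 9 ÷ (43/9957) = 89613/43.
4.5⁵ = 1845.28125 falls short of 89613/43 but 4.5⁶ = 8303.765625 reaches it, so n = 6.

6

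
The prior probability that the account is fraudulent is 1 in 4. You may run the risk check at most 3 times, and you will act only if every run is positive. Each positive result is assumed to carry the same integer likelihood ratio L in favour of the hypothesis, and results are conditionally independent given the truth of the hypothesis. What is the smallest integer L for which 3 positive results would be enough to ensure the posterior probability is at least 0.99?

Prior odds = 0.25/0.75 = 1/3.
Target odds = 0.99/0.01 = 99.
Need L³ ≥ 99 ÷ (1/3) = 297.
6³ = 216 < 297 ≤ 343 = 7³, so L = 7.

7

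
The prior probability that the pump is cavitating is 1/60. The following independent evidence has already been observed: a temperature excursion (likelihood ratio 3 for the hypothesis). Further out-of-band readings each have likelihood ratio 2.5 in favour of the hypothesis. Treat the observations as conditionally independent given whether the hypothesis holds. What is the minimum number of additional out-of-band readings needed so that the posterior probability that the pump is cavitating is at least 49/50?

8

Prior odds = (1/60)/(59/60) = 1/59.
Bayes factor of the evidence already in hand = 3.
Odds after that evidence = (1/59) × 3 = 3/59.
Target odds = 0.98/0.02 = 49.
Need 2.5ⁿ ≥ 49 ÷ (3/59) = 2891/3.
2.5⁷ = 610.3515625 falls short of 2891/3 but 2.5⁸ = 390625/256 reaches it, so n = 8.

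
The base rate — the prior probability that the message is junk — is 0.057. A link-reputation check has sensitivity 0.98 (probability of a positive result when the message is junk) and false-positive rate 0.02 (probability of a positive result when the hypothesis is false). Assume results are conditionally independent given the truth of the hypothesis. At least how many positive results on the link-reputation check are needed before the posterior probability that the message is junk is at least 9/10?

Prior odds = 0.057/0.943 = 57/943.
Likelihood ratio of a positive result = 0.98/0.02 = 49.
Target odds: 0.9 ÷ 0.1 = 9.
Require 49ⁿ ≥ 9 ÷ (57/943) = 2829/19.
49¹ = 49 falls short of 2829/19 but 49² = 2401 reaches it, so n = 2.

2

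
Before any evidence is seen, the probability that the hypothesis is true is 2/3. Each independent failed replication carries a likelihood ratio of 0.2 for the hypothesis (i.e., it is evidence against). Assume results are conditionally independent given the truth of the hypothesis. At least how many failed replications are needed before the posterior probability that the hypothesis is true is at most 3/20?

2

Prior odds: (2/3) ÷ (1/3) = 2.
Likelihood ratio per failed replication = 0.2.
Target posterior odds = 0.15/0.85 = 3/17.
Require 0.2ⁿ ≤ 3/17 ÷ 2 = 3/34.
0.2¹ = 0.2 is still above 3/34 but 0.2² = 0.04 is at or below it, so n = 2.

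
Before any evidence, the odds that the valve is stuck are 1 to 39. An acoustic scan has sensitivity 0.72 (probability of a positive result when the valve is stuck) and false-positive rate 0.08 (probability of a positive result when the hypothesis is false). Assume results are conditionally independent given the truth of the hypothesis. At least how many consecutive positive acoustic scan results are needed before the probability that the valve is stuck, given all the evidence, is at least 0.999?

5

Prior odds = 1/39.
Likelihood ratio of a positive result = 0.72/0.08 = 9.
Target odds: 0.999 ÷ 0.001 = 999.
Need (1/39) × 9ⁿ ≥ 999, i.e. 9ⁿ ≥ 38961.
9⁴ = 6561 falls short of 38961 but 9⁵ = 59049 reaches it, so n = 5.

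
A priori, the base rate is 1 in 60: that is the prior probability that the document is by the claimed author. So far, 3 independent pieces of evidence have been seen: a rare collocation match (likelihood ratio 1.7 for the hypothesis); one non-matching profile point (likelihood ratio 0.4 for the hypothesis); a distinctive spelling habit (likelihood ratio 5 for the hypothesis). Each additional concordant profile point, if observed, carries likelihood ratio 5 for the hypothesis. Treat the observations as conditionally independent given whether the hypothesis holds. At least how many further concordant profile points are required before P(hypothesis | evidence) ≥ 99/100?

Prior odds = (1/60)/(59/60) = 1/59.
Combined Bayes factor of the evidence already in hand = 1.7 × 0.4 × 5 = 3.4.
Odds after that evidence = (1/59) × 3.4 = 17/295.
Target odds = 0.99/0.01 = 99.
Need 5ⁿ ≥ 99 ÷ (17/295) = 29205/17.
5⁴ = 625 falls short of 29205/17 but 5⁵ = 3125 reaches it, so n = 5.

5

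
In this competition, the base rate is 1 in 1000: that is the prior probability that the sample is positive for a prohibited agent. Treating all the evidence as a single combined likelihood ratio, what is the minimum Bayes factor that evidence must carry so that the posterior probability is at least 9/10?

Prior odds = 0.001/0.999 = 1/999.
Target odds = 0.9/0.1 = 9.
Required Bayes factor = 9 ÷ (1/999) = 8991.

8991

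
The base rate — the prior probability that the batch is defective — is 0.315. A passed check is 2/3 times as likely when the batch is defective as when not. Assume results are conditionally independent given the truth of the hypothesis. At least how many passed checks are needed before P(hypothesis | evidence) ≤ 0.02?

8

Prior odds = 0.315/0.685 = 63/137.
Likelihood ratio per passed check = 2/3.
Target posterior odds = 0.02/0.98 = 1/49.
Require (2/3)ⁿ ≤ 1/49 ÷ (63/137) = 137/3087.
(2/3)⁷ = 128/2187 is still above 137/3087 but (2/3)⁸ = 256/6561 is at or below it, so n = 8.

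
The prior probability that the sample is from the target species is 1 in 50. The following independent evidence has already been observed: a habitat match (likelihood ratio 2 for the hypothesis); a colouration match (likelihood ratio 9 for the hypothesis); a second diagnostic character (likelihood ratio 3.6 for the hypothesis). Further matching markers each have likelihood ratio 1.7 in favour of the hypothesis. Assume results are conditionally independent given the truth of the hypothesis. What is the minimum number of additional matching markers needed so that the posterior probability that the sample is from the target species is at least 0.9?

Prior odds = 0.02/0.98 = 1/49.
Combined Bayes factor of the evidence already in hand = 2 × 9 × 3.6 = 64.8.
Odds after that evidence = (1/49) × 64.8 = 324/245.
Target odds = 0.9/0.1 = 9.
Need 1.7ⁿ ≥ 9 ÷ (324/245) = 245/36.
1.7³ = 4.913 falls short of 245/36 but 1.7⁴ = 8.3521 reaches it, so n = 4.

4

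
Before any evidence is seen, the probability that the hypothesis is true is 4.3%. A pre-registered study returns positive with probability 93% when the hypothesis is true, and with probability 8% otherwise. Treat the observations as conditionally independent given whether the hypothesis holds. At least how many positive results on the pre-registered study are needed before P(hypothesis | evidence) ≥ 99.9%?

Prior odds: 0.043 ÷ 0.957 = 43/957.
Likelihood ratio of a positive result = 0.93/0.08 = 11.625.
Target posterior odds = 0.999/0.001 = 999.
Need (43/957) × 11.625ⁿ ≥ 999, i.e. 11.625ⁿ ≥ 956043/43.
11.625⁴ = 74805201/4096 falls short of 956043/43 but 11.625⁵ ≈212307 reaches it, so n = 5.

5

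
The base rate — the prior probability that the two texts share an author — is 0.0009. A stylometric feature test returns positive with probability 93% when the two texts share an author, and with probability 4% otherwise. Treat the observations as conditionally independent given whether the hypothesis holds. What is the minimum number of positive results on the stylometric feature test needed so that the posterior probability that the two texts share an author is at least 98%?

Prior odds: 0.0009 ÷ 0.9991 = 9/9991.
Likelihood ratio of a positive result = 0.93/0.04 = 23.25.
Target odds: 0.98 ÷ 0.02 = 49.
Require 23.25ⁿ ≥ 49 ÷ (9/9991) = 489559/9.
23.25³ = 804357/64 falls short of 489559/9 but 23.25⁴ = 74805201/256 reaches it, so n = 4.

4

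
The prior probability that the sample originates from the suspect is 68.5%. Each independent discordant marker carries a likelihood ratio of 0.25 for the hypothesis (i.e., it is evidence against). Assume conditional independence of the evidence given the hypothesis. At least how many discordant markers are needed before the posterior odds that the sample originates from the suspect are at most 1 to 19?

3

Prior odds: 0.685 ÷ 0.315 = 137/63.
Likelihood ratio per discordant marker = 0.25.
Target odds = 1/19.
Need (137/63) × 0.25ⁿ ≤ 1/19, i.e. 0.25ⁿ ≤ 63/2603.
0.25² = 0.0625 is still above 63/2603 but 0.25³ = 0.015625 is at or below it, so n = 3.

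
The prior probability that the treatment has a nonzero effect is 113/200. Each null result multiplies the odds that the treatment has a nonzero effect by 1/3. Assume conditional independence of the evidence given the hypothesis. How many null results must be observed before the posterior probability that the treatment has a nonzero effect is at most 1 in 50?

4

Prior odds: 0.565 ÷ 0.435 = 113/87.
Likelihood ratio per null result = 1/3.
Target odds: 0.02 ÷ 0.98 = 1/49.
Need (113/87) × (1/3)ⁿ ≤ 1/49, i.e. (1/3)ⁿ ≤ 87/5537.
(1/3)³ = 1/27 is still above 87/5537 but (1/3)⁴ = 1/81 is at or below it, so n = 4.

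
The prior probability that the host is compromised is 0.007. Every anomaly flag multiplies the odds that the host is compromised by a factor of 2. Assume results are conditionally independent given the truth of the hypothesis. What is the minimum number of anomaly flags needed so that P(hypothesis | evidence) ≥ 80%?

10

Prior odds: 0.007 ÷ 0.993 = 7/993.
Likelihood ratio per anomaly flag = 2.
Target posterior odds = 0.8/0.2 = 4.
Need (7/993) × 2ⁿ ≥ 4, i.e. 2ⁿ ≥ 3972/7.
2⁹ = 512 falls short of 3972/7 but 2¹⁰ = 1024 reaches it, so n = 10.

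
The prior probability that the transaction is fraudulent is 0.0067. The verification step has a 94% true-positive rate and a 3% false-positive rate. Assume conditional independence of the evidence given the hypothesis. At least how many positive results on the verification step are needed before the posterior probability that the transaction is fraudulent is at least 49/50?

Prior odds = 0.0067/0.9933 = 67/9933.
Likelihood ratio of a positive result = 0.94/0.03 = 94/3.
Target odds: 0.98 ÷ 0.02 = 49.
Need (67/9933) × (94/3)ⁿ ≥ 49, i.e. (94/3)ⁿ ≥ 486717/67.
(94/3)² = 8836/9 falls short of 486717/67 but (94/3)³ = 830584/27 reaches it, so n = 3.

3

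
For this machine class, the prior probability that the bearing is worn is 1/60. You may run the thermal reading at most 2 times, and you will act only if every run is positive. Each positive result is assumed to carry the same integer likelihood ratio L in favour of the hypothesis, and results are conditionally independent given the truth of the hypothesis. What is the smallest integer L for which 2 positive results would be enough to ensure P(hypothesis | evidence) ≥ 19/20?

Prior odds = (1/60)/(59/60) = 1/59.
Target odds = 0.95/0.05 = 19.
Need L² ≥ 19 ÷ (1/59) = 1121.
33² = 1089 < 1121 ≤ 1156 = 34², so L = 34.

34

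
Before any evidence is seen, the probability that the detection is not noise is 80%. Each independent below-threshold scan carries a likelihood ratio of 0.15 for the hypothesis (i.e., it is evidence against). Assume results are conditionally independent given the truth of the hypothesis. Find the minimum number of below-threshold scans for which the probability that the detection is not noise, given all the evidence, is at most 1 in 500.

5

Prior odds = 0.8/0.2 = 4.
Likelihood ratio per below-threshold scan = 0.15.
Target odds: 0.002 ÷ 0.998 = 1/499.
Need 4 × 0.15ⁿ ≤ 1/499, i.e. 0.15ⁿ ≤ 1/1996.
0.15⁴ = 81/160000 is still above 1/1996 but 0.15⁵ = 243/3200000 is at or below it, so n = 5.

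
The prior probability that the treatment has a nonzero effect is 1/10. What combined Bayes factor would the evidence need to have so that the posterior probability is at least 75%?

Prior odds = 0.1/0.9 = 1/9.
Target odds = 0.75/0.25 = 3.
Required Bayes factor = 3 ÷ (1/9) = 27.

27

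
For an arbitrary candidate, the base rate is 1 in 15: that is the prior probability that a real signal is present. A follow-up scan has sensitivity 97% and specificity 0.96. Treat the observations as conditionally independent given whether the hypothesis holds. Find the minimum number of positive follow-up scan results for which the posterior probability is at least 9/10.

2

Prior odds: (1/15) ÷ (14/15) = 1/14.
False-positive rate = 1 − 0.96 = 0.04; likelihood ratio of a positive = 0.97/0.04 = 24.25.
Target posterior odds = 0.9/0.1 = 9.
Need (1/14) × 24.25ⁿ ≥ 9, i.e. 24.25ⁿ ≥ 126.
24.25¹ = 24.25 falls short of 126 but 24.25² = 588.0625 reaches it, so n = 2.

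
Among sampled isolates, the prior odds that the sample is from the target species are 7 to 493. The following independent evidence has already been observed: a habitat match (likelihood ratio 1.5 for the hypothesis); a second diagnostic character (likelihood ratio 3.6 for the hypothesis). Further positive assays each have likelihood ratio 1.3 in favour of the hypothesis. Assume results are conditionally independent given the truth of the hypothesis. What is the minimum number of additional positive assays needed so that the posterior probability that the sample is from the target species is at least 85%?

Prior odds = 7/493.
Combined Bayes factor of the evidence already in hand = 1.5 × 3.6 = 5.4.
Odds after that evidence = (7/493) × 5.4 = 189/2465.
Target odds = 0.85/0.15 = 17/3.
Need 1.3ⁿ ≥ 17/3 ÷ (189/2465) = 41905/567.
1.3¹⁶ ≈66.5417 falls short of 41905/567 but 1.3¹⁷ ≈86.5042 reaches it, so n = 17.

17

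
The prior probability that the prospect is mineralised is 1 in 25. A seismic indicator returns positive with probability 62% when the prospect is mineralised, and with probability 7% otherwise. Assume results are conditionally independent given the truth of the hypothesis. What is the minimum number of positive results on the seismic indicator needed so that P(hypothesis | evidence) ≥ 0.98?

4

Prior odds = 0.04/0.96 = 1/24.
Likelihood ratio of a positive result = 0.62/0.07 = 62/7.
Target odds: 0.98 ÷ 0.02 = 49.
Need (1/24) × (62/7)ⁿ ≥ 49, i.e. (62/7)ⁿ ≥ 1176.
(62/7)³ = 238328/343 falls short of 1176 but (62/7)⁴ = 14776336/2401 reaches it, so n = 4.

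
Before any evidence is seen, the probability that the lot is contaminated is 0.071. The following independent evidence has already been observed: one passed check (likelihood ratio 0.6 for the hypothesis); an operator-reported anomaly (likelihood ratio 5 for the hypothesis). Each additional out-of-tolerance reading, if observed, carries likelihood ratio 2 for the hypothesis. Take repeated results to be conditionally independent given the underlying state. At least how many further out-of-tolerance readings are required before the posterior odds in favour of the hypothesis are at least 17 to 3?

Prior odds = 0.071/0.929 = 71/929.
Combined Bayes factor of the evidence already in hand = 0.6 × 5 = 3.
Odds after that evidence = (71/929) × 3 = 213/929.
Target odds = 17/3.
Need 2ⁿ ≥ 17/3 ÷ (213/929) = 15793/639.
2⁴ = 16 falls short of 15793/639 but 2⁵ = 32 reaches it, so n = 5.

5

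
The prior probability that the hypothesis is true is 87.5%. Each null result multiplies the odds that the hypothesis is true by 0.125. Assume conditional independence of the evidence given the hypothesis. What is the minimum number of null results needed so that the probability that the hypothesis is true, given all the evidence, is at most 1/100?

Prior odds: 0.875 ÷ 0.125 = 7.
Likelihood ratio per null result = 0.125.
Target odds: 0.01 ÷ 0.99 = 1/99.
Require 0.125ⁿ ≤ 1/99 ÷ 7 = 1/693.
0.125³ = 0.001953125 is still above 1/693 but 0.125⁴ = 1/4096 is at or below it, so n = 4.

4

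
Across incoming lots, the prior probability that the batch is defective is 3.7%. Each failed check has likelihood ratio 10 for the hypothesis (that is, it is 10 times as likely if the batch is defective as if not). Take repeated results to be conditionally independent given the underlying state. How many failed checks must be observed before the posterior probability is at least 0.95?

3

Prior odds: 0.037 ÷ 0.963 = 37/963.
Likelihood ratio per failed check = 10.
Target posterior odds = 0.95/0.05 = 19.
Need (37/963) × 10ⁿ ≥ 19, i.e. 10ⁿ ≥ 18297/37.
10² = 100 falls short of 18297/37 but 10³ = 1000 reaches it, so n = 3.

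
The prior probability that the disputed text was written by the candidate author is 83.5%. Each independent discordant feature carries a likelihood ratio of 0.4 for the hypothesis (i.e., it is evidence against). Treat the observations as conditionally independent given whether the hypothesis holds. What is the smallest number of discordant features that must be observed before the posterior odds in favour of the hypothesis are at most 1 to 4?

Prior odds: 0.835 ÷ 0.165 = 167/33.
Likelihood ratio per discordant feature = 0.4.
Target odds = 0.25.
Need (167/33) × 0.4ⁿ ≤ 0.25, i.e. 0.4ⁿ ≤ 33/668.
0.4³ = 0.064 is still above 33/668 but 0.4⁴ = 0.0256 is at or below it, so n = 4.

4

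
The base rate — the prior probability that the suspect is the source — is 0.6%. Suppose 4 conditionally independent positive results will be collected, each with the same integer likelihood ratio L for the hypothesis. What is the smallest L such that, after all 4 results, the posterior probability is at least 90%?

Prior odds = 0.006/0.994 = 3/497.
Target odds = 0.9/0.1 = 9.
Need L⁴ ≥ 9 ÷ (3/497) = 1491.
6⁴ = 1296 < 1491 ≤ 2401 = 7⁴, so L = 7.

7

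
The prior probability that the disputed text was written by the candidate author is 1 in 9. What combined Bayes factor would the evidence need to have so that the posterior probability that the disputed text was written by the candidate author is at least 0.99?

Prior odds = (1/9)/(8/9) = 0.125.
Target odds = 0.99/0.01 = 99.
Required Bayes factor = 99 ÷ 0.125 = 792.

792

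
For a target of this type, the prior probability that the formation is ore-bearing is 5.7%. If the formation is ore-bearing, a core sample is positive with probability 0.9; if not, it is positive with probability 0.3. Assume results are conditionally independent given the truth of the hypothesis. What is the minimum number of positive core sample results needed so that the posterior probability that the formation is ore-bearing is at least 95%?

Prior odds = 0.057/0.943 = 57/943.
Likelihood ratio of a positive = 0.9/0.3 = 3.
Target posterior odds = 0.95/0.05 = 19.
Need (57/943) × 3ⁿ ≥ 19, i.e. 3ⁿ ≥ 943/3.
3⁵ = 243 falls short of 943/3 but 3⁶ = 729 reaches it, so n = 6.

6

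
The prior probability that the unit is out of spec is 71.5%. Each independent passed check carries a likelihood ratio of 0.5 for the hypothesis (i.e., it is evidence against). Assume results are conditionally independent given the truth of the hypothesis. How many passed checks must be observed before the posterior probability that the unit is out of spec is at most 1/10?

5

Prior odds = 0.715/0.285 = 143/57.
Likelihood ratio per passed check = 0.5.
Target posterior odds = 0.1/0.9 = 1/9.
Require 0.5ⁿ ≤ 1/9 ÷ (143/57) = 19/429.
0.5⁴ = 0.0625 is still above 19/429 but 0.5⁵ = 0.03125 is at or below it, so n = 5.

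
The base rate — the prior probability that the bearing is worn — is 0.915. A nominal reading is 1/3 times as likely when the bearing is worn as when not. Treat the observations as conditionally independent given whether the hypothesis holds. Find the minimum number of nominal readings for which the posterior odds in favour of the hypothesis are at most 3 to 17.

4

Prior odds: 0.915 ÷ 0.085 = 183/17.
Likelihood ratio per nominal reading = 1/3.
Target odds = 3/17.
Require (1/3)ⁿ ≤ 3/17 ÷ (183/17) = 1/61.
(1/3)³ = 1/27 is still above 1/61 but (1/3)⁴ = 1/81 is at or below it, so n = 4.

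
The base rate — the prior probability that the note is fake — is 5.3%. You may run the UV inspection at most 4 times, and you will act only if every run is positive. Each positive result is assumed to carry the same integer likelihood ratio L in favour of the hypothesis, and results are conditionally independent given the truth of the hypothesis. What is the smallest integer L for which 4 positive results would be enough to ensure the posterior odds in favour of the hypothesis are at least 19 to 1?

Prior odds = 0.053/0.947 = 53/947.
Target odds = 19.
Need L⁴ ≥ 19 ÷ (53/947) = 17993/53.
4⁴ = 256 < 17993/53 ≤ 625 = 5⁴, so L = 5.

5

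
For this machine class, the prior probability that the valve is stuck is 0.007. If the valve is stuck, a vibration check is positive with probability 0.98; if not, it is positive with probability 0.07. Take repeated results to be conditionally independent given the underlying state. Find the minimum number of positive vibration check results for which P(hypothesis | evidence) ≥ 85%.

Prior odds = 0.007/0.993 = 7/993.
Likelihood ratio of a positive = 0.98/0.07 = 14.
Target posterior odds = 0.85/0.15 = 17/3.
Need (7/993) × 14ⁿ ≥ 17/3, i.e. 14ⁿ ≥ 5627/7.
14² = 196 falls short of 5627/7 but 14³ = 2744 reaches it, so n = 3.

3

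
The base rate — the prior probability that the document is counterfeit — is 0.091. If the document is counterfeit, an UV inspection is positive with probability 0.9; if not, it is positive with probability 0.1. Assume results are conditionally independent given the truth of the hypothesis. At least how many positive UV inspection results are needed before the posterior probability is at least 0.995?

4

Prior odds = 0.091/0.909 = 91/909.
Likelihood ratio of a positive = 0.9/0.1 = 9.
Target odds: 0.995 ÷ 0.005 = 199.
Need (91/909) × 9ⁿ ≥ 199, i.e. 9ⁿ ≥ 180891/91.
9³ = 729 falls short of 180891/91 but 9⁴ = 6561 reaches it, so n = 4.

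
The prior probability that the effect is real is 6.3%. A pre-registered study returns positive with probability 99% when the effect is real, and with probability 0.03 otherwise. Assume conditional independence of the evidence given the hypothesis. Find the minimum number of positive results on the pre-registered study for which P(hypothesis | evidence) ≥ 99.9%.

3

Prior odds: 0.063 ÷ 0.937 = 63/937.
Likelihood ratio of a positive result = 0.99/0.03 = 33.
Target posterior odds = 0.999/0.001 = 999.
Need (63/937) × 33ⁿ ≥ 999, i.e. 33ⁿ ≥ 104007/7.
33² = 1089 falls short of 104007/7 but 33³ = 35937 reaches it, so n = 3.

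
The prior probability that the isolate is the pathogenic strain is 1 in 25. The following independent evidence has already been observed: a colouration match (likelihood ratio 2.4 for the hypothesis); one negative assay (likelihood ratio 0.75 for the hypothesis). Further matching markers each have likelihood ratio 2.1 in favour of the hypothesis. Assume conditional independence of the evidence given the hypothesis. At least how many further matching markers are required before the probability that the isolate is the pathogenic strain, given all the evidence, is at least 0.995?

Prior odds = 0.04/0.96 = 1/24.
Combined Bayes factor of the evidence already in hand = 2.4 × 0.75 = 1.8.
Odds after that evidence = (1/24) × 1.8 = 0.075.
Target odds = 0.995/0.005 = 199.
Need 2.1ⁿ ≥ 199 ÷ 0.075 = 7960/3.
2.1¹⁰ ≈1667.99 falls short of 7960/3 but 2.1¹¹ ≈3502.78 reaches it, so n = 11.

11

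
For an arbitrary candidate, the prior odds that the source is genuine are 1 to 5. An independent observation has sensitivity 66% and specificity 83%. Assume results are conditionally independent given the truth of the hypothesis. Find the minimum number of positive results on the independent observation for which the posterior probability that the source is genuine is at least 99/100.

5

Prior odds = 0.2.
False-positive rate = 1 − 0.83 = 0.17; likelihood ratio of a positive = 0.66/0.17 = 66/17.
Target odds: 0.99 ÷ 0.01 = 99.
Require (66/17)ⁿ ≥ 99 ÷ 0.2 = 495.
(66/17)⁴ = 18974736/83521 falls short of 495 but (66/17)⁵ ≈882.013 reaches it, so n = 5.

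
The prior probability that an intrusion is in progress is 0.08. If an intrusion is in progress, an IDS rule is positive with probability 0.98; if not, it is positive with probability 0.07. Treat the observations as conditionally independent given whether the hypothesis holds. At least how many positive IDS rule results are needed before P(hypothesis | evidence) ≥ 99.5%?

Prior odds = 0.08/0.92 = 2/23.
Likelihood ratio of a positive = 0.98/0.07 = 14.
Target posterior odds = 0.995/0.005 = 199.
Require 14ⁿ ≥ 199 ÷ (2/23) = 2288.5.
14² = 196 falls short of 2288.5 but 14³ = 2744 reaches it, so n = 3.

3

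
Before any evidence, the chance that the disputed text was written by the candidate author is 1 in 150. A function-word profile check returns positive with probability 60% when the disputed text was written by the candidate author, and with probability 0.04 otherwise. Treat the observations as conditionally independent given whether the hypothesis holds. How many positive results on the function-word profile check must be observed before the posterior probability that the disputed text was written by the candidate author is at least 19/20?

Prior odds: (1/150) ÷ (149/150) = 1/149.
Likelihood ratio of a positive result = 0.6/0.04 = 15.
Target odds: 0.95 ÷ 0.05 = 19.
Need (1/149) × 15ⁿ ≥ 19, i.e. 15ⁿ ≥ 2831.
15² = 225 falls short of 2831 but 15³ = 3375 reaches it, so n = 3.

3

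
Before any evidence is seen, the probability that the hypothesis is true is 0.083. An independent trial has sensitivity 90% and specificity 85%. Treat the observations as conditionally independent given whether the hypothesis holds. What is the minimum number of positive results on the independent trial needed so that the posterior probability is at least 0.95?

3

Prior odds = 0.083/0.917 = 83/917.
False-positive rate = 1 − 0.85 = 0.15; likelihood ratio of a positive = 0.9/0.15 = 6.
Target posterior odds = 0.95/0.05 = 19.
Require 6ⁿ ≥ 19 ÷ (83/917) = 17423/83.
6² = 36 falls short of 17423/83 but 6³ = 216 reaches it, so n = 3.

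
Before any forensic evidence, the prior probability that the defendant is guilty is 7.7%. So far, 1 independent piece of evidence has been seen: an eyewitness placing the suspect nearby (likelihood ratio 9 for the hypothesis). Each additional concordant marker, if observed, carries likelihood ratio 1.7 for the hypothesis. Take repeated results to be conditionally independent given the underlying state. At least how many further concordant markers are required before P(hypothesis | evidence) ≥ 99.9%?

14

Prior odds = 0.077/0.923 = 77/923.
Bayes factor of the evidence already in hand = 9.
Odds after that evidence = (77/923) × 9 = 693/923.
Target odds = 0.999/0.001 = 999.
Need 1.7ⁿ ≥ 999 ÷ (693/923) = 102453/77.
1.7¹³ ≈990.458 falls short of 102453/77 but 1.7¹⁴ ≈1683.78 reaches it, so n = 14.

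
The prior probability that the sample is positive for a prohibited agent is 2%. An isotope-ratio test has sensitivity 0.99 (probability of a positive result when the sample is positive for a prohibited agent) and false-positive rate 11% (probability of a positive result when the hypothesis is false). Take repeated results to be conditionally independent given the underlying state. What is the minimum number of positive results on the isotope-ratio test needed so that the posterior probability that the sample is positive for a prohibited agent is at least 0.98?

Prior odds: 0.02 ÷ 0.98 = 1/49.
Likelihood ratio of a positive result = 0.99/0.11 = 9.
Target posterior odds = 0.98/0.02 = 49.
Require 9ⁿ ≥ 49 ÷ (1/49) = 2401.
9³ = 729 falls short of 2401 but 9⁴ = 6561 reaches it, so n = 4.

4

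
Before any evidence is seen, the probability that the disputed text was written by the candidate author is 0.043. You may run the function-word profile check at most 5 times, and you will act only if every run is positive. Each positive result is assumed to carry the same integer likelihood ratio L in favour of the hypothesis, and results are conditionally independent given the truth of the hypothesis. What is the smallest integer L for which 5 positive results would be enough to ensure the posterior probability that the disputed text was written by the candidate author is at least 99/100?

Prior odds = 0.043/0.957 = 43/957.
Target odds = 0.99/0.01 = 99.
Need L⁵ ≥ 99 ÷ (43/957) = 94743/43.
4⁵ = 1024 < 94743/43 ≤ 3125 = 5⁵, so L = 5.

5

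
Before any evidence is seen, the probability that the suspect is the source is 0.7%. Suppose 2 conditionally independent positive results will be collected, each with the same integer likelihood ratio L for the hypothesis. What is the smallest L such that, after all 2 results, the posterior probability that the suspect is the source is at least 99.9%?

Prior odds = 0.007/0.993 = 7/993.
Target odds = 0.999/0.001 = 999.
Need L² ≥ 999 ÷ (7/993) = 992007/7.
376² = 141376 < 992007/7 ≤ 142129 = 377², so L = 377.

377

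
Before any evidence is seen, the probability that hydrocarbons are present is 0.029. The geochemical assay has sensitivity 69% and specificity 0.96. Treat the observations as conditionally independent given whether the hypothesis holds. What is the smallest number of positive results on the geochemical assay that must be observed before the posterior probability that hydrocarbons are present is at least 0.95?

3

Prior odds: 0.029 ÷ 0.971 = 29/971.
False-positive rate = 1 − 0.96 = 0.04; likelihood ratio of a positive = 0.69/0.04 = 17.25.
Target posterior odds = 0.95/0.05 = 19.
Require 17.25ⁿ ≥ 19 ÷ (29/971) = 18449/29.
17.25² = 297.5625 falls short of 18449/29 but 17.25³ = 5132.953125 reaches it, so n = 3.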